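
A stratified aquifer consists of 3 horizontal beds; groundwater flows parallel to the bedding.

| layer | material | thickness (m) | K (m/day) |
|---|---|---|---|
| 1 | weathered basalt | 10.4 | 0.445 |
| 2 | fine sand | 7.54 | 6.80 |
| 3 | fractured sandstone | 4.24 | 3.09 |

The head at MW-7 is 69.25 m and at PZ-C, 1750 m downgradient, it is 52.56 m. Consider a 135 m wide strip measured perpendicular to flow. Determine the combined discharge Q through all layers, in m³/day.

Flow is parallel to layering, so each bed carries its own Darcy discharge and the transmissivities add.
Σ(K_i·b_i) = 0.445×10.4 + 6.80×7.54 + 3.09×4.24 = 69.00 m²/day.
Hydraulic gradient i = (69.25 − 52.56) / 1750 = 16.69 / 1750 = 0.009537.
Q = Σ(K_i·b_i) · W · i = 69.00 × 135 × 0.009537 = 88.84 m³/day.

88.8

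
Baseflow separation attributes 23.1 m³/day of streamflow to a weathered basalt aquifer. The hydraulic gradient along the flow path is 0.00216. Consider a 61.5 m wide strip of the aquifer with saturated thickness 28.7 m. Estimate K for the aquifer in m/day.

6.06

Cross-sectional area A = 61.5 × 28.7 = 1765 m².
Hydraulic gradient i = 0.00216.
From Q = K·A·i, K = Q / (A·i) = 23.1 / (1765 × 0.002160) = 6.059 m/day.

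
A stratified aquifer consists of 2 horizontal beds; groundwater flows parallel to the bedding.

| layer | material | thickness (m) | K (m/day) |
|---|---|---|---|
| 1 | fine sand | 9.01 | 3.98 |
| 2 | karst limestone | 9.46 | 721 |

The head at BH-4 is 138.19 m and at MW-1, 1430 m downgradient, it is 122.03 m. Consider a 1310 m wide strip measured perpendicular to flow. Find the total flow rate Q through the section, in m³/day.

Flow is parallel to layering, so each bed carries its own Darcy discharge and the transmissivities add.
Σ(K_i·b_i) = 3.98×9.01 + 721×9.46 = 6857 m²/day.
Hydraulic gradient i = (138.19 − 122.03) / 1430 = 16.16 / 1430 = 0.01130.
Q = Σ(K_i·b_i) · W · i = 6857 × 1310 × 0.01130 = 1.015e+05 m³/day.

102000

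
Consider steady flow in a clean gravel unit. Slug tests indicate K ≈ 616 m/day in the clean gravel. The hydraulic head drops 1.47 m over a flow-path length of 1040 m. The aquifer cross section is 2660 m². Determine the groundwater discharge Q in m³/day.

Hydraulic gradient i = Δh / L = 1.47 / 1040 = 0.001413.
Darcy's law: Q = K · A · i = 616.0 × 2660 × 0.001413 = 2316 m³/day.

2320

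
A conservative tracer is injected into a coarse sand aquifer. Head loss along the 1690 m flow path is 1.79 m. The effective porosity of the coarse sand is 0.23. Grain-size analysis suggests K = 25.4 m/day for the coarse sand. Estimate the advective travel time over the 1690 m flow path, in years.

Hydraulic gradient i = Δh / L = 1.79 / 1690 = 0.001059.
Darcy flux q = K · i = 25.40 × 0.001059 = 0.02690 m/day.
Seepage velocity v = q / n_e = 0.02690 / 0.23 = 0.1170 m/day.
Travel time t = L / v = 1690 / 0.1170 = 14448 days = 39.56 years.

39.6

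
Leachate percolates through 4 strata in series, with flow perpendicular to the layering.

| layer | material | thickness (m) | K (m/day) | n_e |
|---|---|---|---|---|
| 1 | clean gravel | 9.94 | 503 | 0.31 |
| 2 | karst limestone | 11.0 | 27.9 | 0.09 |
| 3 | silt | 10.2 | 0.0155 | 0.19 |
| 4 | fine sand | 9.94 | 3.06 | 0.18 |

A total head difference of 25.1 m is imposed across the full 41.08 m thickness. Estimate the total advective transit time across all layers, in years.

With flow normal to the layers, continuity requires the same specific discharge q through every layer.
Σ(b_i/K_i) = 9.94/503 + 11.0/27.9 + 10.2/0.0155 + 9.94/3.06 = 661.7 d.
q = Δh / Σ(b_i/K_i) = 25.1 / 661.7 = 0.03793 m/day.
In each layer the seepage velocity is v_i = q/n_i, so the layer transit time is t_i = b_i·n_i / q:
  layer 1 (clean gravel): t_1 = 9.94 × 0.31 / 0.03793 = 81.24 d
  layer 2 (karst limestone): t_2 = 11.0 × 0.09 / 0.03793 = 26.10 d
  layer 3 (silt): t_3 = 10.2 × 0.19 / 0.03793 = 51.09 d
  layer 4 (fine sand): t_4 = 9.94 × 0.18 / 0.03793 = 47.17 d
Total t = Σ t_i = 205.6 days = 0.5629 years.

0.563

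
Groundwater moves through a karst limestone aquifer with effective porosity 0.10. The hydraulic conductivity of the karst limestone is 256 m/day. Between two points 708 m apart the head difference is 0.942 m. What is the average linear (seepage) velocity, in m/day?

Hydraulic gradient i = Δh / L = 0.942 / 708 = 0.001331.
Darcy flux q = K · i = 256.0 × 0.001331 = 0.3406 m/day.
Seepage velocity v = q / n_e = 0.3406 / 0.10 = 3.406 m/day.

3.41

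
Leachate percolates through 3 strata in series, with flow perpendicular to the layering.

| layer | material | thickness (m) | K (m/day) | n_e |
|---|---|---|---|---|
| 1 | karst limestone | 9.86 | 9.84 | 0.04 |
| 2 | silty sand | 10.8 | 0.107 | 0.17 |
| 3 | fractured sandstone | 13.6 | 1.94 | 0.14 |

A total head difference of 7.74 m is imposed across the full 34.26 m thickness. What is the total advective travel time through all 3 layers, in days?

58.2

With flow normal to the layers, continuity requires the same specific discharge q through every layer.
Σ(b_i/K_i) = 9.86/9.84 + 10.8/0.107 + 13.6/1.94 = 108.9 d.
q = Δh / Σ(b_i/K_i) = 7.74 / 108.9 = 0.07104 m/day.
In each layer the seepage velocity is v_i = q/n_i, so the layer transit time is t_i = b_i·n_i / q:
  layer 1 (karst limestone): t_1 = 9.86 × 0.04 / 0.07104 = 5.552 d
  layer 2 (silty sand): t_2 = 10.8 × 0.17 / 0.07104 = 25.84 d
  layer 3 (fractured sandstone): t_3 = 13.6 × 0.14 / 0.07104 = 26.80 d
Total t = Σ t_i = 58.20 days.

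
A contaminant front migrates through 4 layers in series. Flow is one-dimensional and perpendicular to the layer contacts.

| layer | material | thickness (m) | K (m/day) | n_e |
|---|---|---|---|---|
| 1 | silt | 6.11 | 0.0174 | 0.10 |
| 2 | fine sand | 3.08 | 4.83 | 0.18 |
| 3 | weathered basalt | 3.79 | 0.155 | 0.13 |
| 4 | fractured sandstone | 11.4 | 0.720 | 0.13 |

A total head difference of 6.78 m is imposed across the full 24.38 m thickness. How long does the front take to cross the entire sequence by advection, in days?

182

With flow normal to the layers, continuity requires the same specific discharge q through every layer.
Σ(b_i/K_i) = 6.11/0.0174 + 3.08/4.83 + 3.79/0.155 + 11.4/0.720 = 392.1 d.
q = Δh / Σ(b_i/K_i) = 6.78 / 392.1 = 0.01729 m/day.
In each layer the seepage velocity is v_i = q/n_i, so the layer transit time is t_i = b_i·n_i / q:
  layer 1 (silt): t_1 = 6.11 × 0.10 / 0.01729 = 35.33 d
  layer 2 (fine sand): t_2 = 3.08 × 0.18 / 0.01729 = 32.06 d
  layer 3 (weathered basalt): t_3 = 3.79 × 0.13 / 0.01729 = 28.49 d
  layer 4 (fractured sandstone): t_4 = 11.4 × 0.13 / 0.01729 = 85.70 d
Total t = Σ t_i = 181.6 days.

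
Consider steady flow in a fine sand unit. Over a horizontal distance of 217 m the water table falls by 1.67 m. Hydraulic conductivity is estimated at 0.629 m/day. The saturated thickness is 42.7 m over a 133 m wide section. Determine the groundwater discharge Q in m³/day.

27.5

Cross-sectional area A = 133 × 42.7 = 5679 m².
Hydraulic gradient i = Δh / L = 1.67 / 217 = 0.007696.
Darcy's law: Q = K · A · i = 0.6290 × 5679 × 0.007696 = 27.49 m³/day.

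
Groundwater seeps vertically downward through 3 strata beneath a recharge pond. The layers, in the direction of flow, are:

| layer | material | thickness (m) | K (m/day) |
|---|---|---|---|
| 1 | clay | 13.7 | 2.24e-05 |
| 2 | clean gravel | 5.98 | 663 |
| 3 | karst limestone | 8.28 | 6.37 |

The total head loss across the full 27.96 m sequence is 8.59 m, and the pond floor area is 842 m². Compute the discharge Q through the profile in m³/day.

Flow is perpendicular to layering, so the layers act in series and the equivalent K is the thickness-weighted harmonic mean.
Total thickness L = 13.7 + 5.98 + 8.28 = 27.96 m.
Σ(b_i/K_i) = 13.7/2.24e-05 + 5.98/663 + 8.28/6.37 = 6.116e+05 d.
K_eq = L / Σ(b_i/K_i) = 27.96 / 6.116e+05 = 4.572e-05 m/day.
Q = K_eq · A · (Δh/L) = 4.572e-05 × 842 × (8.59/27.96) = 0.01183 m³/day.

0.0118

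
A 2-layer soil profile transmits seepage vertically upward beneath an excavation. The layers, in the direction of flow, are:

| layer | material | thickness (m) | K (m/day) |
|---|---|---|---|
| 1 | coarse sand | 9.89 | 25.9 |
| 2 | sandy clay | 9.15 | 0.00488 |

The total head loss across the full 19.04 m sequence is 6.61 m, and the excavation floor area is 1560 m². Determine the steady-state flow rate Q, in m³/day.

5.50

Flow is perpendicular to layering, so the layers act in series and the equivalent K is the thickness-weighted harmonic mean.
Total thickness L = 9.89 + 9.15 = 19.04 m.
Σ(b_i/K_i) = 9.89/25.9 + 9.15/0.00488 = 1875 d.
K_eq = L / Σ(b_i/K_i) = 19.04 / 1875 = 0.01015 m/day.
Q = K_eq · A · (Δh/L) = 0.01015 × 1560 × (6.61/19.04) = 5.498 m³/day.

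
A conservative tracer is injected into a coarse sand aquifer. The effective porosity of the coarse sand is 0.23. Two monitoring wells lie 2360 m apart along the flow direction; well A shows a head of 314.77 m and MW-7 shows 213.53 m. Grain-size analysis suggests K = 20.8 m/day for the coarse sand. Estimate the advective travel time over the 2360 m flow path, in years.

Hydraulic gradient i = (314.77 − 213.53) / 2360 = 101.24 / 2360 = 0.04290.
Darcy flux q = K · i = 20.80 × 0.04290 = 0.8923 m/day.
Seepage velocity v = q / n_e = 0.8923 / 0.23 = 3.879 m/day.
Travel time t = L / v = 2360 / 3.879 = 608.3 days = 1.666 years.

1.67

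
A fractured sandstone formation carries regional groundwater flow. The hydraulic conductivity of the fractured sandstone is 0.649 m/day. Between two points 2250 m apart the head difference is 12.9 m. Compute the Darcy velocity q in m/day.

0.00372

Hydraulic gradient i = Δh / L = 12.9 / 2250 = 0.005733.
Specific discharge q = K · i = 0.6490 × 0.005733 = 0.003721 m/day.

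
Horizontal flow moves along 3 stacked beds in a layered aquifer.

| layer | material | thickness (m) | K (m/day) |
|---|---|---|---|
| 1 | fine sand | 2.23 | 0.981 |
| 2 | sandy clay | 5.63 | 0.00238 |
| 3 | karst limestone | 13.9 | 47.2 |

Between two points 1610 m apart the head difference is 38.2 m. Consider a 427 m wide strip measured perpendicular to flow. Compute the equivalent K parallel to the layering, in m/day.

30.3

Flow is parallel to layering, so each bed carries its own Darcy discharge and the transmissivities add.
Σ(K_i·b_i) = 0.981×2.23 + 0.00238×5.63 + 47.2×13.9 = 658.3 m²/day.
Total thickness b = 21.76 m, so K_eq = Σ(K_i·b_i)/b = 30.25 m/day.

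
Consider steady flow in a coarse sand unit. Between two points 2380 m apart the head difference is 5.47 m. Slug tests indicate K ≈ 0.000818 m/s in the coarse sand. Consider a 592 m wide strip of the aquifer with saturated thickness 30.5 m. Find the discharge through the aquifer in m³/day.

2930

Convert K: 0.000818 m/s × 86400 = 70.68 m/day.
Cross-sectional area A = 592 × 30.5 = 18056 m².
Hydraulic gradient i = Δh / L = 5.47 / 2380 = 0.002298.
Darcy's law: Q = K · A · i = 70.68 × 18056 × 0.002298 = 2933 m³/day.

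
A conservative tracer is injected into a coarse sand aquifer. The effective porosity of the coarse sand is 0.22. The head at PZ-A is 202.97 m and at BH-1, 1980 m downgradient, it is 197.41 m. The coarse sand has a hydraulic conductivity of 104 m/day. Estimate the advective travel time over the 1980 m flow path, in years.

Hydraulic gradient i = (202.97 − 197.41) / 1980 = 5.56 / 1980 = 0.002808.
Darcy flux q = K · i = 104.0 × 0.002808 = 0.2920 m/day.
Seepage velocity v = q / n_e = 0.2920 / 0.22 = 1.327 m/day.
Travel time t = L / v = 1980 / 1.327 = 1492 days = 4.084 years.

4.08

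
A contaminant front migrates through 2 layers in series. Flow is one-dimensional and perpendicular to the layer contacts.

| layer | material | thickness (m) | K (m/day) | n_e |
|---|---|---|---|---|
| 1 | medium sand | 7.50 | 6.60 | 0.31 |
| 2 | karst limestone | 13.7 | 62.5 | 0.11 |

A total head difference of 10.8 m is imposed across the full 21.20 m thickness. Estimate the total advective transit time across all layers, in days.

0.481

With flow normal to the layers, continuity requires the same specific discharge q through every layer.
Σ(b_i/K_i) = 7.50/6.60 + 13.7/62.5 = 1.356 d.
q = Δh / Σ(b_i/K_i) = 10.8 / 1.356 = 7.967 m/day.
In each layer the seepage velocity is v_i = q/n_i, so the layer transit time is t_i = b_i·n_i / q:
  layer 1 (medium sand): t_1 = 7.50 × 0.31 / 7.967 = 0.2918 d
  layer 2 (karst limestone): t_2 = 13.7 × 0.11 / 7.967 = 0.1892 d
Total t = Σ t_i = 0.4810 days.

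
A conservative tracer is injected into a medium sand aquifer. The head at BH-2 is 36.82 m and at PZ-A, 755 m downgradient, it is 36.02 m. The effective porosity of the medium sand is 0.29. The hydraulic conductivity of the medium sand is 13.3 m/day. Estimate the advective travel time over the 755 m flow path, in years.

Hydraulic gradient i = (36.82 − 36.02) / 755 = 0.8 / 755 = 0.001060.
Darcy flux q = K · i = 13.30 × 0.001060 = 0.01409 m/day.
Seepage velocity v = q / n_e = 0.01409 / 0.29 = 0.04860 m/day.
Travel time t = L / v = 755 / 0.04860 = 15536 days = 42.54 years.

42.5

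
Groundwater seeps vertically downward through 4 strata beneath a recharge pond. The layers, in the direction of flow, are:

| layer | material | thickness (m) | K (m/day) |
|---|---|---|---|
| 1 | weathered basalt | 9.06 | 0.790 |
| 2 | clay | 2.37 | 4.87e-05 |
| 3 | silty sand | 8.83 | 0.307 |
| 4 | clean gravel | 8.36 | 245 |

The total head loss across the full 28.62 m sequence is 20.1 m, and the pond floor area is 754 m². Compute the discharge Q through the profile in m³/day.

0.311

Flow is perpendicular to layering, so the layers act in series and the equivalent K is the thickness-weighted harmonic mean.
Total thickness L = 9.06 + 2.37 + 8.83 + 8.36 = 28.62 m.
Σ(b_i/K_i) = 9.06/0.790 + 2.37/4.87e-05 + 8.83/0.307 + 8.36/245 = 48706 d.
K_eq = L / Σ(b_i/K_i) = 28.62 / 48706 = 0.0005876 m/day.
Q = K_eq · A · (Δh/L) = 0.0005876 × 754 × (20.1/28.62) = 0.3112 m³/day.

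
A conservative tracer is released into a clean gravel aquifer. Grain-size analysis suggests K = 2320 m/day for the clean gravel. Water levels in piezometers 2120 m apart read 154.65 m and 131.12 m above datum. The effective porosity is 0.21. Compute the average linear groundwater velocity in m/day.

123

Hydraulic gradient i = (154.65 − 131.12) / 2120 = 23.53 / 2120 = 0.01110.
Darcy flux q = K · i = 2320 × 0.01110 = 25.75 m/day.
Seepage velocity v = q / n_e = 25.75 / 0.21 = 122.6 m/day.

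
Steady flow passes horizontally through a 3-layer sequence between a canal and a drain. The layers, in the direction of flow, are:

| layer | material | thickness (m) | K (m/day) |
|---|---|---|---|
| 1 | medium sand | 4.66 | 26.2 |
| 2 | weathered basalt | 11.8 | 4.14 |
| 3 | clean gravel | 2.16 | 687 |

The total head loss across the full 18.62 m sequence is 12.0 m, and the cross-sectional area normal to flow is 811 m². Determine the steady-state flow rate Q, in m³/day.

3210

Flow is perpendicular to layering, so the layers act in series and the equivalent K is the thickness-weighted harmonic mean.
Total thickness L = 4.66 + 11.8 + 2.16 = 18.62 m.
Σ(b_i/K_i) = 4.66/26.2 + 11.8/4.14 + 2.16/687 = 3.031 d.
K_eq = L / Σ(b_i/K_i) = 18.62 / 3.031 = 6.143 m/day.
Q = K_eq · A · (Δh/L) = 6.143 × 811 × (12.0/18.62) = 3211 m³/day.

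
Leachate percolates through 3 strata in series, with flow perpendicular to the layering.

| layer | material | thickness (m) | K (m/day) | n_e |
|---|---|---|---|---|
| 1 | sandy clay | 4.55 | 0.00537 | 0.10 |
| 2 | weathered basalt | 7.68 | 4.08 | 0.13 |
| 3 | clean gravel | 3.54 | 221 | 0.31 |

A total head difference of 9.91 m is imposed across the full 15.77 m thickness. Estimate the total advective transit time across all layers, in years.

With flow normal to the layers, continuity requires the same specific discharge q through every layer.
Σ(b_i/K_i) = 4.55/0.00537 + 7.68/4.08 + 3.54/221 = 849.2 d.
q = Δh / Σ(b_i/K_i) = 9.91 / 849.2 = 0.01167 m/day.
In each layer the seepage velocity is v_i = q/n_i, so the layer transit time is t_i = b_i·n_i / q:
  layer 1 (sandy clay): t_1 = 4.55 × 0.10 / 0.01167 = 38.99 d
  layer 2 (weathered basalt): t_2 = 7.68 × 0.13 / 0.01167 = 85.55 d
  layer 3 (clean gravel): t_3 = 3.54 × 0.31 / 0.01167 = 94.04 d
Total t = Σ t_i = 218.6 days = 0.5984 years.

0.598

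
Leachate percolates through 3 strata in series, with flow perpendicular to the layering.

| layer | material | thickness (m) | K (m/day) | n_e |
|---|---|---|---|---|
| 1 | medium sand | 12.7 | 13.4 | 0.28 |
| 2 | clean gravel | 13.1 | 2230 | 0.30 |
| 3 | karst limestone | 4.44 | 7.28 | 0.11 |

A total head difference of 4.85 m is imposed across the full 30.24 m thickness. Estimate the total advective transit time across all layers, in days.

2.57

With flow normal to the layers, continuity requires the same specific discharge q through every layer.
Σ(b_i/K_i) = 12.7/13.4 + 13.1/2230 + 4.44/7.28 = 1.564 d.
q = Δh / Σ(b_i/K_i) = 4.85 / 1.564 = 3.102 m/day.
In each layer the seepage velocity is v_i = q/n_i, so the layer transit time is t_i = b_i·n_i / q:
  layer 1 (medium sand): t_1 = 12.7 × 0.28 / 3.102 = 1.146 d
  layer 2 (clean gravel): t_2 = 13.1 × 0.30 / 3.102 = 1.267 d
  layer 3 (karst limestone): t_3 = 4.44 × 0.11 / 3.102 = 0.1574 d
Total t = Σ t_i = 2.571 days.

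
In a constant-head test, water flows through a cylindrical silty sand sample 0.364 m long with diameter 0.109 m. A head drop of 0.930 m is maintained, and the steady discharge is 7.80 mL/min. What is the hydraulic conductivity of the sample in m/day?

0.471

Cross-sectional area A = π·(d/2)² = π × (0.109/2)² = 0.009331 m².
Convert discharge: 7.80 mL/min = 1.300e-07 m³/s.
Darcy's law rearranged: K = Q·L / (A·Δh) = 1.300e-07 × 0.364 / (0.009331 × 0.930) = 5.453e-06 m/s = 0.4711 m/day.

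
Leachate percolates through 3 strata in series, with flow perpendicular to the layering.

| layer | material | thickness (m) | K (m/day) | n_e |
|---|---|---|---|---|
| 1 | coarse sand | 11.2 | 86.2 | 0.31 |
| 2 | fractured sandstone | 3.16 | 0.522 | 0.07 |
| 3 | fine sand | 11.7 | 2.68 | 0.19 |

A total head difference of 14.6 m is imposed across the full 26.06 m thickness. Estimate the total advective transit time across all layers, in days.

With flow normal to the layers, continuity requires the same specific discharge q through every layer.
Σ(b_i/K_i) = 11.2/86.2 + 3.16/0.522 + 11.7/2.68 = 10.55 d.
q = Δh / Σ(b_i/K_i) = 14.6 / 10.55 = 1.384 m/day.
In each layer the seepage velocity is v_i = q/n_i, so the layer transit time is t_i = b_i·n_i / q:
  layer 1 (coarse sand): t_1 = 11.2 × 0.31 / 1.384 = 2.509 d
  layer 2 (fractured sandstone): t_2 = 3.16 × 0.07 / 1.384 = 0.1598 d
  layer 3 (fine sand): t_3 = 11.7 × 0.19 / 1.384 = 1.606 d
Total t = Σ t_i = 4.275 days.

4.27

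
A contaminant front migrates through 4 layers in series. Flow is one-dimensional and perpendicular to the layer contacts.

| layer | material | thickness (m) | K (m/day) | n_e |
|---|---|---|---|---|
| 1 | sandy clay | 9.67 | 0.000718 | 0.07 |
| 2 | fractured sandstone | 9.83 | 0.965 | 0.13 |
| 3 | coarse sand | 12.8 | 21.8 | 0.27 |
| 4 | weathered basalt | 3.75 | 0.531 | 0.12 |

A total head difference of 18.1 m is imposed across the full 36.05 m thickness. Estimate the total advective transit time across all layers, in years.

12.0

With flow normal to the layers, continuity requires the same specific discharge q through every layer.
Σ(b_i/K_i) = 9.67/0.000718 + 9.83/0.965 + 12.8/21.8 + 3.75/0.531 = 13486 d.
q = Δh / Σ(b_i/K_i) = 18.1 / 13486 = 0.001342 m/day.
In each layer the seepage velocity is v_i = q/n_i, so the layer transit time is t_i = b_i·n_i / q:
  layer 1 (sandy clay): t_1 = 9.67 × 0.07 / 0.001342 = 504.3 d
  layer 2 (fractured sandstone): t_2 = 9.83 × 0.13 / 0.001342 = 952.1 d
  layer 3 (coarse sand): t_3 = 12.8 × 0.27 / 0.001342 = 2575 d
  layer 4 (weathered basalt): t_4 = 3.75 × 0.12 / 0.001342 = 335.3 d
Total t = Σ t_i = 4367 days = 11.96 years.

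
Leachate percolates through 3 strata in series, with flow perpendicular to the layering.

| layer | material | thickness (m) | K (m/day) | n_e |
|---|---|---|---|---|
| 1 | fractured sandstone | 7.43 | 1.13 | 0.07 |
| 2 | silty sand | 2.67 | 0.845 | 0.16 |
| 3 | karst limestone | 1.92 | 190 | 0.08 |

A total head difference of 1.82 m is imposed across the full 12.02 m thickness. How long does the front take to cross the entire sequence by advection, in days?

With flow normal to the layers, continuity requires the same specific discharge q through every layer.
Σ(b_i/K_i) = 7.43/1.13 + 2.67/0.845 + 1.92/190 = 9.745 d.
q = Δh / Σ(b_i/K_i) = 1.82 / 9.745 = 0.1868 m/day.
In each layer the seepage velocity is v_i = q/n_i, so the layer transit time is t_i = b_i·n_i / q:
  layer 1 (fractured sandstone): t_1 = 7.43 × 0.07 / 0.1868 = 2.785 d
  layer 2 (silty sand): t_2 = 2.67 × 0.16 / 0.1868 = 2.287 d
  layer 3 (karst limestone): t_3 = 1.92 × 0.08 / 0.1868 = 0.8224 d
Total t = Σ t_i = 5.895 days.

5.89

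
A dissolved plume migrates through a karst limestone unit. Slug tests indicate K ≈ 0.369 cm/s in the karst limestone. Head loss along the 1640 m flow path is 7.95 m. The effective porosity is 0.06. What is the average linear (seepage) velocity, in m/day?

25.8

Convert K: 0.369 cm/s × 864 = 318.8 m/day.
Hydraulic gradient i = Δh / L = 7.95 / 1640 = 0.004848.
Darcy flux q = K · i = 318.8 × 0.004848 = 1.545 m/day.
Seepage velocity v = q / n_e = 1.545 / 0.06 = 25.76 m/day.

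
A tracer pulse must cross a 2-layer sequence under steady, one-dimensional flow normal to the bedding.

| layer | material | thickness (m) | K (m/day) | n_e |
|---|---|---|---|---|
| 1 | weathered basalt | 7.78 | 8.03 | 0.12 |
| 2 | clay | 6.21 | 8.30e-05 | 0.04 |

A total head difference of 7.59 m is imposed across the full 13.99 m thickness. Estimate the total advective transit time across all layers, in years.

With flow normal to the layers, continuity requires the same specific discharge q through every layer.
Σ(b_i/K_i) = 7.78/8.03 + 6.21/8.30e-05 = 74820 d.
q = Δh / Σ(b_i/K_i) = 7.59 / 74820 = 0.0001014 m/day.
In each layer the seepage velocity is v_i = q/n_i, so the layer transit time is t_i = b_i·n_i / q:
  layer 1 (weathered basalt): t_1 = 7.78 × 0.12 / 0.0001014 = 9203 d
  layer 2 (clay): t_2 = 6.21 × 0.04 / 0.0001014 = 2449 d
Total t = Σ t_i = 11652 days = 31.90 years.

31.9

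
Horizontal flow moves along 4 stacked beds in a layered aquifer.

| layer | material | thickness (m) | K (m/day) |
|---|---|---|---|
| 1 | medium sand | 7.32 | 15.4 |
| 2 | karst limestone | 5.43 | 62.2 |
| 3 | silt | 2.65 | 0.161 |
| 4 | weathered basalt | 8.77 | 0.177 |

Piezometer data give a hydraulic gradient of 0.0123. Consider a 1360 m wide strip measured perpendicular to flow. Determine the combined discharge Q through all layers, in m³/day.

7570

Flow is parallel to layering, so each bed carries its own Darcy discharge and the transmissivities add.
Σ(K_i·b_i) = 15.4×7.32 + 62.2×5.43 + 0.161×2.65 + 0.177×8.77 = 452.5 m²/day.
Hydraulic gradient i = 0.0123.
Q = Σ(K_i·b_i) · W · i = 452.5 × 1360 × 0.01230 = 7569 m³/day.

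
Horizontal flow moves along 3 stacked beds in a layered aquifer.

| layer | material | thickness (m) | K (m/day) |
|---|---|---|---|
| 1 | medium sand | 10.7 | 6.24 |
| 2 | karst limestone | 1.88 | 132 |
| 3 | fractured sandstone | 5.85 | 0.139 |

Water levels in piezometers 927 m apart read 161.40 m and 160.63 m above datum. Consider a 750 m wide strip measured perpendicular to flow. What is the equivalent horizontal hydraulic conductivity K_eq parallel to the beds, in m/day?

Flow is parallel to layering, so each bed carries its own Darcy discharge and the transmissivities add.
Σ(K_i·b_i) = 6.24×10.7 + 132×1.88 + 0.139×5.85 = 315.7 m²/day.
Total thickness b = 18.43 m, so K_eq = Σ(K_i·b_i)/b = 17.13 m/day.

17.1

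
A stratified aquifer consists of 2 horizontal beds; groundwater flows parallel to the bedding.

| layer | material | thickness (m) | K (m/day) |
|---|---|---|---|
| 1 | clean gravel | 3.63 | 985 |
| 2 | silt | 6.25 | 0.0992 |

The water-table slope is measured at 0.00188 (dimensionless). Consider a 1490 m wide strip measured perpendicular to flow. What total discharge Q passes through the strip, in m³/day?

Flow is parallel to layering, so each bed carries its own Darcy discharge and the transmissivities add.
Σ(K_i·b_i) = 985×3.63 + 0.0992×6.25 = 3576 m²/day.
Hydraulic gradient i = 0.00188.
Q = Σ(K_i·b_i) · W · i = 3576 × 1490 × 0.001880 = 10018 m³/day.

10000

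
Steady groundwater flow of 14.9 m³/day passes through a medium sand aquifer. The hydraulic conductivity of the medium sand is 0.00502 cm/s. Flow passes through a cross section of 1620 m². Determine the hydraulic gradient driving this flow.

Convert K: 0.00502 cm/s × 864 = 4.337 m/day.
From Q = K·A·i, i = Q / (K·A) = 14.9 / (4.337 × 1620) = 0.002121.

0.00212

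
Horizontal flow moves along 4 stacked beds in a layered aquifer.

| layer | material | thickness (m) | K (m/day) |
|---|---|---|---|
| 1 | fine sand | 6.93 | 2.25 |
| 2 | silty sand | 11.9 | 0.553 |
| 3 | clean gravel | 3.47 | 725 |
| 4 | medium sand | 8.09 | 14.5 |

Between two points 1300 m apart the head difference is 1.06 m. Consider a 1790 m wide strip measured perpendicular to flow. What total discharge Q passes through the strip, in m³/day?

3880

Flow is parallel to layering, so each bed carries its own Darcy discharge and the transmissivities add.
Σ(K_i·b_i) = 2.25×6.93 + 0.553×11.9 + 725×3.47 + 14.5×8.09 = 2655 m²/day.
Hydraulic gradient i = Δh / L = 1.06 / 1300 = 0.0008154.
Q = Σ(K_i·b_i) · W · i = 2655 × 1790 × 0.0008154 = 3875 m³/day.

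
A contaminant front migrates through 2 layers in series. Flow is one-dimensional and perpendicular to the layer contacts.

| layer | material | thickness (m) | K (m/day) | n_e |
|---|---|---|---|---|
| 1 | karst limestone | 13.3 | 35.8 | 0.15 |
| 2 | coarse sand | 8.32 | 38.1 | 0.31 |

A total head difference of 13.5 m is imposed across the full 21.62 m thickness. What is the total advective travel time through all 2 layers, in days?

With flow normal to the layers, continuity requires the same specific discharge q through every layer.
Σ(b_i/K_i) = 13.3/35.8 + 8.32/38.1 = 0.5899 d.
q = Δh / Σ(b_i/K_i) = 13.5 / 0.5899 = 22.89 m/day.
In each layer the seepage velocity is v_i = q/n_i, so the layer transit time is t_i = b_i·n_i / q:
  layer 1 (karst limestone): t_1 = 13.3 × 0.15 / 22.89 = 0.08717 d
  layer 2 (coarse sand): t_2 = 8.32 × 0.31 / 22.89 = 0.1127 d
Total t = Σ t_i = 0.1999 days.

0.200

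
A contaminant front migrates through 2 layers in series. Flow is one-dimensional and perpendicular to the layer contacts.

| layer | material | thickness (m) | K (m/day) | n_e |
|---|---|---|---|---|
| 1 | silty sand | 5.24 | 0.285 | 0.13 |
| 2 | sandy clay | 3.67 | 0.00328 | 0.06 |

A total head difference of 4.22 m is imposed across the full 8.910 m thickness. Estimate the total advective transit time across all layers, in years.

With flow normal to the layers, continuity requires the same specific discharge q through every layer.
Σ(b_i/K_i) = 5.24/0.285 + 3.67/0.00328 = 1137 d.
q = Δh / Σ(b_i/K_i) = 4.22 / 1137 = 0.003711 m/day.
In each layer the seepage velocity is v_i = q/n_i, so the layer transit time is t_i = b_i·n_i / q:
  layer 1 (silty sand): t_1 = 5.24 × 0.13 / 0.003711 = 183.6 d
  layer 2 (sandy clay): t_2 = 3.67 × 0.06 / 0.003711 = 59.34 d
Total t = Σ t_i = 242.9 days = 0.6651 years.

0.665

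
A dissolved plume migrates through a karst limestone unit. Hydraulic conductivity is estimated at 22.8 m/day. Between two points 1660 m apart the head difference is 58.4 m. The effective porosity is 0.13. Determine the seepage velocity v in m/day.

Hydraulic gradient i = Δh / L = 58.4 / 1660 = 0.03518.
Darcy flux q = K · i = 22.80 × 0.03518 = 0.8021 m/day.
Seepage velocity v = q / n_e = 0.8021 / 0.13 = 6.170 m/day.

6.17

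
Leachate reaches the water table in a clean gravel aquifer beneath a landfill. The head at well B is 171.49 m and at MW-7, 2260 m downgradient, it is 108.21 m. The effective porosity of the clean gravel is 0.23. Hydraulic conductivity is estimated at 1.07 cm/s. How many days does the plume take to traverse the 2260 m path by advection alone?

Convert K: 1.07 cm/s × 864 = 924.5 m/day.
Hydraulic gradient i = (171.49 − 108.21) / 2260 = 63.28 / 2260 = 0.02800.
Darcy flux q = K · i = 924.5 × 0.02800 = 25.89 m/day.
Seepage velocity v = q / n_e = 25.89 / 0.23 = 112.5 m/day.
Travel time t = L / v = 2260 / 112.5 = 20.08 days.

20.1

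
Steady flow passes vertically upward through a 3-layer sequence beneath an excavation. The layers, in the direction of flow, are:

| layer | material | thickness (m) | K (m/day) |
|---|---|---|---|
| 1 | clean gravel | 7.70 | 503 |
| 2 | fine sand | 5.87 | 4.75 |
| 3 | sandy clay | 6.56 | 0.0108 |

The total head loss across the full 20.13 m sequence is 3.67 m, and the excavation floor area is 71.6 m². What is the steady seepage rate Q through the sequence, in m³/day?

0.432

Flow is perpendicular to layering, so the layers act in series and the equivalent K is the thickness-weighted harmonic mean.
Total thickness L = 7.70 + 5.87 + 6.56 = 20.13 m.
Σ(b_i/K_i) = 7.70/503 + 5.87/4.75 + 6.56/0.0108 = 608.7 d.
K_eq = L / Σ(b_i/K_i) = 20.13 / 608.7 = 0.03307 m/day.
Q = K_eq · A · (Δh/L) = 0.03307 × 71.6 × (3.67/20.13) = 0.4317 m³/day.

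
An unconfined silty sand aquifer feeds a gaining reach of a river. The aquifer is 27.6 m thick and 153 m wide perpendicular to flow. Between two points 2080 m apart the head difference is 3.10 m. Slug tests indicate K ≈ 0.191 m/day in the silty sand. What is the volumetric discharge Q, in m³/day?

Cross-sectional area A = 153 × 27.6 = 4223 m².
Hydraulic gradient i = Δh / L = 3.10 / 2080 = 0.001490.
Darcy's law: Q = K · A · i = 0.1910 × 4223 × 0.001490 = 1.202 m³/day.

1.20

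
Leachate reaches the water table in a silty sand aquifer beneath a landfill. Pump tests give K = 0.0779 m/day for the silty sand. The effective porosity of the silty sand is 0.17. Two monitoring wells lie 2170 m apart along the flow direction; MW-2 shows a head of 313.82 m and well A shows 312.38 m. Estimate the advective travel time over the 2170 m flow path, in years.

Hydraulic gradient i = (313.82 − 312.38) / 2170 = 1.44 / 2170 = 0.0006636.
Darcy flux q = K · i = 0.07790 × 0.0006636 = 5.169e-05 m/day.
Seepage velocity v = q / n_e = 5.169e-05 / 0.17 = 0.0003041 m/day.
Travel time t = L / v = 2170 / 0.0003041 = 7.136e+06 days = 19538 years.

19500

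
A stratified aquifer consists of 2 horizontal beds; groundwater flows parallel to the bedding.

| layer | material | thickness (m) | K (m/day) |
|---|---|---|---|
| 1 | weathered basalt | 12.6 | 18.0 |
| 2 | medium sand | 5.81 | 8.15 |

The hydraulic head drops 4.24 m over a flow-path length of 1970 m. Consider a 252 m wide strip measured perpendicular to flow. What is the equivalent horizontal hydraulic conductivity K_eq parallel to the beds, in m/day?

Flow is parallel to layering, so each bed carries its own Darcy discharge and the transmissivities add.
Σ(K_i·b_i) = 18.0×12.6 + 8.15×5.81 = 274.2 m²/day.
Total thickness b = 18.41 m, so K_eq = Σ(K_i·b_i)/b = 14.89 m/day.

14.9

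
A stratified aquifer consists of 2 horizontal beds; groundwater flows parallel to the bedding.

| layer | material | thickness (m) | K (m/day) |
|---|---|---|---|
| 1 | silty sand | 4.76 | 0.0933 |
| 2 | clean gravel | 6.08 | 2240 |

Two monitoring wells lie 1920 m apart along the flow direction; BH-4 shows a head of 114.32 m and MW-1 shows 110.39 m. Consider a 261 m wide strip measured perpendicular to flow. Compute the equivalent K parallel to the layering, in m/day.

Flow is parallel to layering, so each bed carries its own Darcy discharge and the transmissivities add.
Σ(K_i·b_i) = 0.0933×4.76 + 2240×6.08 = 13620 m²/day.
Total thickness b = 10.84 m, so K_eq = Σ(K_i·b_i)/b = 1256 m/day.

1260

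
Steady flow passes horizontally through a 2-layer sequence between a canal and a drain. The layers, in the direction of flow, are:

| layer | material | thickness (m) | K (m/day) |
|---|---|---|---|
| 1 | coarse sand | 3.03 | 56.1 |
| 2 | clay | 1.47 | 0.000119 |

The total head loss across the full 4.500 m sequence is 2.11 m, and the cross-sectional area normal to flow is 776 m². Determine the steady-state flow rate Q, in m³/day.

0.133

Flow is perpendicular to layering, so the layers act in series and the equivalent K is the thickness-weighted harmonic mean.
Total thickness L = 3.03 + 1.47 = 4.500 m.
Σ(b_i/K_i) = 3.03/56.1 + 1.47/0.000119 = 12353 d.
K_eq = L / Σ(b_i/K_i) = 4.500 / 12353 = 0.0003643 m/day.
Q = K_eq · A · (Δh/L) = 0.0003643 × 776 × (2.11/4.500) = 0.1325 m³/day.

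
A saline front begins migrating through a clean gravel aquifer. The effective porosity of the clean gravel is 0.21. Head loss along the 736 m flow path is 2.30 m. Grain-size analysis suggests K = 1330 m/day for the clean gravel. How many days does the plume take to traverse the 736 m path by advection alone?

37.2

Hydraulic gradient i = Δh / L = 2.30 / 736 = 0.003125.
Darcy flux q = K · i = 1330 × 0.003125 = 4.156 m/day.
Seepage velocity v = q / n_e = 4.156 / 0.21 = 19.79 m/day.
Travel time t = L / v = 736 / 19.79 = 37.19 days.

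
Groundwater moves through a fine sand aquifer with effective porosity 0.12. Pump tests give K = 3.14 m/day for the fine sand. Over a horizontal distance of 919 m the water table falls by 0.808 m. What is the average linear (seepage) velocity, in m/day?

Hydraulic gradient i = Δh / L = 0.808 / 919 = 0.0008792.
Darcy flux q = K · i = 3.140 × 0.0008792 = 0.002761 m/day.
Seepage velocity v = q / n_e = 0.002761 / 0.12 = 0.02301 m/day.

0.0230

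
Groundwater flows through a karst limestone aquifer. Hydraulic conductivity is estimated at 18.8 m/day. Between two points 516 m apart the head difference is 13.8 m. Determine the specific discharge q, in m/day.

0.503

Hydraulic gradient i = Δh / L = 13.8 / 516 = 0.02674.
Specific discharge q = K · i = 18.80 × 0.02674 = 0.5028 m/day.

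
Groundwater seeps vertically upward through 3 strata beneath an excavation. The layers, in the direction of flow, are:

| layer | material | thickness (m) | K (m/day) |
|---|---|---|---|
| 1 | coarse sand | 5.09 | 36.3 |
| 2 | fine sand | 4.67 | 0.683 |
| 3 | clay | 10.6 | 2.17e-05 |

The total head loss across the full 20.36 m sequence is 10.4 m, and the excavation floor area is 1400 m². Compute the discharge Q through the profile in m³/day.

Flow is perpendicular to layering, so the layers act in series and the equivalent K is the thickness-weighted harmonic mean.
Total thickness L = 5.09 + 4.67 + 10.6 = 20.36 m.
Σ(b_i/K_i) = 5.09/36.3 + 4.67/0.683 + 10.6/2.17e-05 = 4.885e+05 d.
K_eq = L / Σ(b_i/K_i) = 20.36 / 4.885e+05 = 4.168e-05 m/day.
Q = K_eq · A · (Δh/L) = 4.168e-05 × 1400 × (10.4/20.36) = 0.02981 m³/day.

0.0298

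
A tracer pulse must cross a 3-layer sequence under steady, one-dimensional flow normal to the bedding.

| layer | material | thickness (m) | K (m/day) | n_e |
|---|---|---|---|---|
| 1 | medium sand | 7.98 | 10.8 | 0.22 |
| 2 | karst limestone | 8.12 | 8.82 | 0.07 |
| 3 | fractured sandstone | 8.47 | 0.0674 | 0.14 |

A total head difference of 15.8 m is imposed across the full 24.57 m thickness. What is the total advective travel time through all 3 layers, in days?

With flow normal to the layers, continuity requires the same specific discharge q through every layer.
Σ(b_i/K_i) = 7.98/10.8 + 8.12/8.82 + 8.47/0.0674 = 127.3 d.
q = Δh / Σ(b_i/K_i) = 15.8 / 127.3 = 0.1241 m/day.
In each layer the seepage velocity is v_i = q/n_i, so the layer transit time is t_i = b_i·n_i / q:
  layer 1 (medium sand): t_1 = 7.98 × 0.22 / 0.1241 = 14.15 d
  layer 2 (karst limestone): t_2 = 8.12 × 0.07 / 0.1241 = 4.581 d
  layer 3 (fractured sandstone): t_3 = 8.47 × 0.14 / 0.1241 = 9.556 d
Total t = Σ t_i = 28.28 days.

28.3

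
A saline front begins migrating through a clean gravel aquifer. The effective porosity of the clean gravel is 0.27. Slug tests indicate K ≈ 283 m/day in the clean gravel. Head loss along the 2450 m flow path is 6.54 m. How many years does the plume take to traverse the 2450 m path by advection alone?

2.40

Hydraulic gradient i = Δh / L = 6.54 / 2450 = 0.002669.
Darcy flux q = K · i = 283.0 × 0.002669 = 0.7554 m/day.
Seepage velocity v = q / n_e = 0.7554 / 0.27 = 2.798 m/day.
Travel time t = L / v = 2450 / 2.798 = 875.7 days = 2.397 years.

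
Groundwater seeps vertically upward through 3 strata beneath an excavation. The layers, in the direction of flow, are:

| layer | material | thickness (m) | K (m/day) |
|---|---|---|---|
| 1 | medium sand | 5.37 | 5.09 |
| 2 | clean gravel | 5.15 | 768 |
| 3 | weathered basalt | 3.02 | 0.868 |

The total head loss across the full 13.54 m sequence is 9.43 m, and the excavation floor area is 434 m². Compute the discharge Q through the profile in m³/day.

Flow is perpendicular to layering, so the layers act in series and the equivalent K is the thickness-weighted harmonic mean.
Total thickness L = 5.37 + 5.15 + 3.02 = 13.54 m.
Σ(b_i/K_i) = 5.37/5.09 + 5.15/768 + 3.02/0.868 = 4.541 d.
K_eq = L / Σ(b_i/K_i) = 13.54 / 4.541 = 2.982 m/day.
Q = K_eq · A · (Δh/L) = 2.982 × 434 × (9.43/13.54) = 901.3 m³/day.

901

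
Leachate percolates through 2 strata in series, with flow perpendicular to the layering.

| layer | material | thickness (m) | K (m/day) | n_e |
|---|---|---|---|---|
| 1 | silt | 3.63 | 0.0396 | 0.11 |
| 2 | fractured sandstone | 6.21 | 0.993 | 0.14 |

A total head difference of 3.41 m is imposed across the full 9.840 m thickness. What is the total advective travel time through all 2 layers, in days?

36.4

With flow normal to the layers, continuity requires the same specific discharge q through every layer.
Σ(b_i/K_i) = 3.63/0.0396 + 6.21/0.993 = 97.92 d.
q = Δh / Σ(b_i/K_i) = 3.41 / 97.92 = 0.03482 m/day.
In each layer the seepage velocity is v_i = q/n_i, so the layer transit time is t_i = b_i·n_i / q:
  layer 1 (silt): t_1 = 3.63 × 0.11 / 0.03482 = 11.47 d
  layer 2 (fractured sandstone): t_2 = 6.21 × 0.14 / 0.03482 = 24.97 d
Total t = Σ t_i = 36.43 days.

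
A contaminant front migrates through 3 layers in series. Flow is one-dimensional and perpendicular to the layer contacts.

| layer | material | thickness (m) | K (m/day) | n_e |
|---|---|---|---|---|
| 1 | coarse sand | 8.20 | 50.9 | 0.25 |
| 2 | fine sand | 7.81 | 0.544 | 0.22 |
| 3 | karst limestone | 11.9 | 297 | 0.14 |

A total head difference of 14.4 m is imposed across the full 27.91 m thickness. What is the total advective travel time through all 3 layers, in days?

With flow normal to the layers, continuity requires the same specific discharge q through every layer.
Σ(b_i/K_i) = 8.20/50.9 + 7.81/0.544 + 11.9/297 = 14.56 d.
q = Δh / Σ(b_i/K_i) = 14.4 / 14.56 = 0.9892 m/day.
In each layer the seepage velocity is v_i = q/n_i, so the layer transit time is t_i = b_i·n_i / q:
  layer 1 (coarse sand): t_1 = 8.20 × 0.25 / 0.9892 = 2.072 d
  layer 2 (fine sand): t_2 = 7.81 × 0.22 / 0.9892 = 1.737 d
  layer 3 (karst limestone): t_3 = 11.9 × 0.14 / 0.9892 = 1.684 d
Total t = Σ t_i = 5.494 days.

5.49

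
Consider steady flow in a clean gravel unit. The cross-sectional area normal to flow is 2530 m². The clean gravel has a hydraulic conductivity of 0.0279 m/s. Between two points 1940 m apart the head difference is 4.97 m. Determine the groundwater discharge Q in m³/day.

15600

Convert K: 0.0279 m/s × 86400 = 2411 m/day.
Hydraulic gradient i = Δh / L = 4.97 / 1940 = 0.002562.
Darcy's law: Q = K · A · i = 2411 × 2530 × 0.002562 = 15624 m³/day.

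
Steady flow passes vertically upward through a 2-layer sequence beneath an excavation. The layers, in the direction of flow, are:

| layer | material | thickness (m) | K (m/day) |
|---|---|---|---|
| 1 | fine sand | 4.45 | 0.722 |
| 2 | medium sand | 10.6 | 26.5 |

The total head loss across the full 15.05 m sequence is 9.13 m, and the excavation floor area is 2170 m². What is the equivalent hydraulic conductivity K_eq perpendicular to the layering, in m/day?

Flow is perpendicular to layering, so the layers act in series and the equivalent K is the thickness-weighted harmonic mean.
Total thickness L = 4.45 + 10.6 = 15.05 m.
Σ(b_i/K_i) = 4.45/0.722 + 10.6/26.5 = 6.563 d.
K_eq = L / Σ(b_i/K_i) = 15.05 / 6.563 = 2.293 m/day.

2.29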